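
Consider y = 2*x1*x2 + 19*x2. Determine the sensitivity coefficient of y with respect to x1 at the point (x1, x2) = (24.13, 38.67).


y = 2*x1*x2 + 19*x2
dy/dx1 = 2*x2
Evaluate at x2 = 38.67: c1 = 2 * 38.67
c1 = 77.3400

77.3400


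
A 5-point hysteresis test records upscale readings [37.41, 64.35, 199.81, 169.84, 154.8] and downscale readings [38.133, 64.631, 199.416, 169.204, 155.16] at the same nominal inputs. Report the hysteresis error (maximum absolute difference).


|37.41 - 38.133| = 0.7230
|64.35 - 64.631| = 0.2810
|199.81 - 199.416| = 0.3940
|169.84 - 169.204| = 0.6360
|154.8 - 155.16| = 0.3600
hysteresis = max(diffs) = 0.7230

0.7230


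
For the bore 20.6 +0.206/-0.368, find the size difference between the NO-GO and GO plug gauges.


GO = nominal - lower_tol (smallest hole = maximum material condition)
GO = 20.6 - 0.368 = 20.232
NO-GO = nominal + upper_tol (largest hole = least material condition)
NO-GO = 20.6 + 0.206 = 20.806
spread = NO-GO - GO = 20.806 - 20.232 = 0.5740

0.5740


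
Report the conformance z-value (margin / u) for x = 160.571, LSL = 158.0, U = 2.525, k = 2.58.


u = U / k = 2.525 / 2.58 = 0.97868217
margin = |LSL - x| = |158.0 - 160.571| = 2.571
z = margin / u = 2.571 / 0.97868217
z = 2.6270

2.6270


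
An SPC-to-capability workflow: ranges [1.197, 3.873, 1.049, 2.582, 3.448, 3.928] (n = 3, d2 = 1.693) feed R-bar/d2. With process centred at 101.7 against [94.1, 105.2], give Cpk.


R_bar = (1.197 + 3.873 + 1.049 + 2.582 + 3.448 + 3.928) / 6 = 2.6795
sigma = R_bar / d2 = 2.6795 / 1.693 = 1.5826934
Cp = (USL - LSL)/(6*sigma) = (105.2 - 94.1)/(6*1.5826934) = 1.1689
Cpu = (105.2 - 101.7)/(3*1.5826934) = 0.7371
Cpl = (101.7 - 94.1)/(3*1.5826934) = 1.6006
Cpk = min(Cpu, Cpl) = 0.7371

0.7371


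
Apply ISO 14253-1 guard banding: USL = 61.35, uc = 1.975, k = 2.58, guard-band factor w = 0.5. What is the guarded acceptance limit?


U = k * uc = 2.58 * 1.975 = 5.0955
guard band g = w * U = 0.5 * 5.0955 = 2.54775
AL = USL - g = 61.35 - 2.54775
AL = 58.8023

58.8023


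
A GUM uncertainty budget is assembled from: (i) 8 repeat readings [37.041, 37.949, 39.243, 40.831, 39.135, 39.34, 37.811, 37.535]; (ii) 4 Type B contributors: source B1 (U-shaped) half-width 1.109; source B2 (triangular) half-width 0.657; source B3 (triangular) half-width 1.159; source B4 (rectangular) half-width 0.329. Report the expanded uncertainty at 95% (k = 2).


mean = (37.041 + 37.949 + 39.243 + 40.831 + 39.135 + 39.34 + 37.811 + 37.535) / 8 = 38.610625
s = sqrt(sum((x - mean)^2)/(n-1)) = 1.2441153
u_A = s / sqrt(n) = 1.2441153 / sqrt(8) = 0.43986118
u_B1 = 1.109 / sqrt(2) = 0.78418142
u_B2 = 0.657 / sqrt(6) = 0.26821913
u_B3 = 1.159 / sqrt(6) = 0.47315977
u_B4 = 0.329 / sqrt(3) = 0.18994824
uc = sqrt(0.43986118^2 + 0.78418142^2 + 0.26821913^2 + 0.47315977^2 + 0.18994824^2) = 1.0678578
U = k * uc = 2 * 1.0678578
U = 2.1357

2.1357


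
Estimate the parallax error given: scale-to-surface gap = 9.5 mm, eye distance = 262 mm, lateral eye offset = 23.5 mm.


error = h * offset / d
= 9.5 * 23.5 / 262
= 0.8521

0.8521


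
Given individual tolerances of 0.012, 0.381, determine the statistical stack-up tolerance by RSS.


RSS = sqrt(0.012^2 + 0.381^2)
= sqrt(0.145305)
= 0.3812

0.3812


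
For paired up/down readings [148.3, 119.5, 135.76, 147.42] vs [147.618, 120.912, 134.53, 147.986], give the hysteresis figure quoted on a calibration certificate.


|148.3 - 147.618| = 0.6820
|119.5 - 120.912| = 1.4120
|135.76 - 134.53| = 1.2300
|147.42 - 147.986| = 0.5660
hysteresis = max(diffs) = 1.4120

1.4120


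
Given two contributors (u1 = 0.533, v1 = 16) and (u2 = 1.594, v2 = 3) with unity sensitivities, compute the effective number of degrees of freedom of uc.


uc = sqrt(u1^2 + u2^2) = sqrt(0.533^2 + 1.594^2) = 1.6807513
v_eff = uc^4 / (u1^4/v1 + u2^4/v2)
= 1.6807513^4 / (0.533^4/16 + 1.594^4/3)
= 7.9802009 / 2.1569934
v_eff = 3.6997

3.6997


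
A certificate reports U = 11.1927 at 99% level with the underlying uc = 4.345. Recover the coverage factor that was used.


k = U / uc
k = 11.1927 / 4.345
k = 2.576

2.576


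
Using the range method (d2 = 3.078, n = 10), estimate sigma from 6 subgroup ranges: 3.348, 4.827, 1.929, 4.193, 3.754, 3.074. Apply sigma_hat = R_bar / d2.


R_bar = (3.348 + 4.827 + 1.929 + 4.193 + 3.754 + 3.074) / 6
R_bar = 21.125 / 6 = 3.5208333
sigma_hat = R_bar / d2 = 3.5208333 / 3.078 = 1.1439

1.1439


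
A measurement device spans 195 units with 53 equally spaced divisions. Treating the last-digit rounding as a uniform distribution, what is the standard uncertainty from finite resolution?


resolution = range / divisions
resolution = 195 / 53 = 3.6792453
u_res = resolution / (2*sqrt(3))
u_res = 3.6792453 / 3.4641016
u_res = 1.0621

1.0621


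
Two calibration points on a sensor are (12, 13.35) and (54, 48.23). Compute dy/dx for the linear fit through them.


slope = (y2 - y1) / (x2 - x1)
= (48.23 - 13.35) / (54 - 12)
= 34.8800 / 42
= 0.8305

0.8305


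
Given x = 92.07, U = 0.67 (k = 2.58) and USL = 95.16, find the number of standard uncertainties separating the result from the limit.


u = U / k = 0.67 / 2.58 = 0.25968992
margin = |USL - x| = |95.16 - 92.07| = 3.09
z = margin / u = 3.09 / 0.25968992
z = 11.8988

11.8988


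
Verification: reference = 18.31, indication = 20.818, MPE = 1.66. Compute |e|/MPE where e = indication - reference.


e = indication - reference = 20.818 - 18.31 = 2.5080
|e| = 2.5080
ratio = |e| / MPE = 2.5080 / 1.66
ratio = 1.5108

1.5108


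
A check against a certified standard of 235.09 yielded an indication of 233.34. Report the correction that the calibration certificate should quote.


Correction = standard - reading
= 235.09 - 233.34
= 1.7500

1.7500


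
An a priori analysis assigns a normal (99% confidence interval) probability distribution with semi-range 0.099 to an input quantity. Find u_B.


u_B = half_width / 2.576
u_B = 0.099 / 2.576
u_B = 0.0384

0.0384


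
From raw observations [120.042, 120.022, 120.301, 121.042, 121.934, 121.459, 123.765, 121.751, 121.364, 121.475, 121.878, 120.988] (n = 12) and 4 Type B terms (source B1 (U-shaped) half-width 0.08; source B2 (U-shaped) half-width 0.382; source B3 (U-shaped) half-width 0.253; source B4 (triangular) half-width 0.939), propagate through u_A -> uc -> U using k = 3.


mean = (120.042 + 120.022 + 120.301 + 121.042 + 121.934 + 121.459 + 123.765 + 121.751 + 121.364 + 121.475 + 121.878 + 120.988) / 12 = 121.3350833
s = sqrt(sum((x - mean)^2)/(n-1)) = 1.0197439
u_A = s / sqrt(n) = 1.0197439 / sqrt(12) = 0.29437471
u_B1 = 0.08 / sqrt(2) = 0.056568542
u_B2 = 0.382 / sqrt(2) = 0.27011479
u_B3 = 0.253 / sqrt(2) = 0.17889802
u_B4 = 0.939 / sqrt(6) = 0.38334514
uc = sqrt(0.29437471^2 + 0.056568542^2 + 0.27011479^2 + 0.17889802^2 + 0.38334514^2) = 0.58461651
U = k * uc = 3 * 0.58461651
U = 1.7538

1.7538


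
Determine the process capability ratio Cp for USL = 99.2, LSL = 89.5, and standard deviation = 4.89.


Cp = (USL - LSL) / (6 * sigma)
= (99.2 - 89.5) / (6 * 4.89)
= 9.7000 / 29.3400
= 0.3306

0.3306


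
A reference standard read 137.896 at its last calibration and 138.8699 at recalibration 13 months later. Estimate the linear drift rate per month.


rate = (v2 - v1) / months
= (138.8699 - 137.896) / 13
= 0.9739 / 13
= 0.0749

0.0749


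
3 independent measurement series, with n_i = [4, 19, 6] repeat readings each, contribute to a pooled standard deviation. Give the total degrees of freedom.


nu = sum_i (n_i - 1)
nu = ((4 - 1) + (19 - 1) + (6 - 1))
nu = 3 + 18 + 5
nu = 26

26


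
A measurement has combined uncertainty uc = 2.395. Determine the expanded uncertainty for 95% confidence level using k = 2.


U = k * uc
U = 2 * 2.395
U = 4.7900

4.7900


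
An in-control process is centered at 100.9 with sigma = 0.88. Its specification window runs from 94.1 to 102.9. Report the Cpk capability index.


Cpu = (USL - mean) / (3*sigma) = (102.9 - 100.9) / (3*0.88) = 0.7576
Cpl = (mean - LSL) / (3*sigma) = (100.9 - 94.1) / (3*0.88) = 2.5758
Cpk = min(Cpu, Cpl) = 0.7576

0.7576


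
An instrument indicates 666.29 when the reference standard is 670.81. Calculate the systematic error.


Systematic error = measured - true
= 666.29 - 670.81
= -4.5200

-4.5200


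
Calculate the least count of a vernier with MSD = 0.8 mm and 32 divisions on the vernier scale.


LC = MSD / n_div
= 0.8 / 32
= 0.0250

0.0250


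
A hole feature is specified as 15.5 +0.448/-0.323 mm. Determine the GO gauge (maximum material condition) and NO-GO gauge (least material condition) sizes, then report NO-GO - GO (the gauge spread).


GO = nominal - lower_tol (smallest hole = maximum material condition)
GO = 15.5 - 0.323 = 15.177
NO-GO = nominal + upper_tol (largest hole = least material condition)
NO-GO = 15.5 + 0.448 = 15.948
spread = NO-GO - GO = 15.948 - 15.177 = 0.7710

0.7710


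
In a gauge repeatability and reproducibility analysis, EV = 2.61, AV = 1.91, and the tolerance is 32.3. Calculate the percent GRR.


GRR = sqrt(EV^2 + AV^2) = sqrt(2.61^2 + 1.91^2) = 3.2342232
%GRR = GRR / tol * 100 = 3.2342232 / 32.3 * 100
%GRR = 10.0131

10.0131


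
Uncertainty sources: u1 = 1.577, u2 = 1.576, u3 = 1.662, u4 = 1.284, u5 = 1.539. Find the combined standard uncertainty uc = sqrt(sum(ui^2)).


uc = sqrt(1.577^2 + 1.576^2 + 1.662^2 + 1.284^2 + 1.539^2)
uc = sqrt(11.750126)
uc = 3.4278

3.4278


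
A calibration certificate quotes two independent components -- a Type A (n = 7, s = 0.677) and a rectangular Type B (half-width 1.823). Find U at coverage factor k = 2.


u_A = s / sqrt(n) = 0.677 / sqrt(7) = 0.25588195
u_B = half_width / sqrt(3) = 1.823 / sqrt(3) = 1.0525095
uc = sqrt(u_A^2 + u_B^2) = sqrt(0.25588195^2 + 1.0525095^2) = 1.0831675
U = k * uc = 2 * 1.0831675
U = 2.1663

2.1663


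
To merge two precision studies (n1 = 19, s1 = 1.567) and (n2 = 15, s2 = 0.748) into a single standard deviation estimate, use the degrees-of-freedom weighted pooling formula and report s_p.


s_p = sqrt(((n1-1)*s1^2 + (n2-1)*s2^2) / (n1+n2-2))
numerator = (19-1)*1.567^2 + (15-1)*0.748^2 = 44.198802 + 7.833056 = 52.031858
denominator = 19 + 15 - 2 = 32
s_p^2 = 52.031858 / 32 = 1.6259956
s_p = sqrt(1.6259956) = 1.2751

1.2751


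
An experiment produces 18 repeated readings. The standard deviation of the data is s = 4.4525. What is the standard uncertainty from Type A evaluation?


u_A = s / sqrt(n)
u_A = 4.4525 / sqrt(18)
u_A = 4.4525 / 4.2426407
u_A = 1.0495

1.0495


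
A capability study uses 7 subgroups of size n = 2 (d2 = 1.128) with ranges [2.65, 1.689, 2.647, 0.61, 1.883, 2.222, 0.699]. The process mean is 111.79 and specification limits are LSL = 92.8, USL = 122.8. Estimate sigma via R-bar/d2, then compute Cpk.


R_bar = (2.65 + 1.689 + 2.647 + 0.61 + 1.883 + 2.222 + 0.699) / 7 = 1.7714286
sigma = R_bar / d2 = 1.7714286 / 1.128 = 1.5704154
Cp = (USL - LSL)/(6*sigma) = (122.8 - 92.8)/(6*1.5704154) = 3.1839
Cpu = (122.8 - 111.79)/(3*1.5704154) = 2.3370
Cpl = (111.79 - 92.8)/(3*1.5704154) = 4.0308
Cpk = min(Cpu, Cpl) = 2.3370

2.3370


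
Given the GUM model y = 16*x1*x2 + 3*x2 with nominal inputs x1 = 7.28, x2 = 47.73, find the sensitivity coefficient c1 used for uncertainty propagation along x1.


y = 16*x1*x2 + 3*x2
dy/dx1 = 16*x2
Evaluate at x2 = 47.73: c1 = 16 * 47.73
c1 = 763.6800

763.6800


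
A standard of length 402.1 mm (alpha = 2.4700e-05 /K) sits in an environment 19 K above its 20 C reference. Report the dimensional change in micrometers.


dL = L * alpha * dT
= 402.1 * 2.4700e-05 * 19
= 0.1887055 mm
dL_um = 0.1887055 * 1000 = 188.7055 um

188.7055


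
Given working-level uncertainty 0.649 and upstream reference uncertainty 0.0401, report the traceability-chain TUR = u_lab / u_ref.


TUR = u_lab / u_ref
= 0.649 / 0.0401
= 16.1845

16.1845


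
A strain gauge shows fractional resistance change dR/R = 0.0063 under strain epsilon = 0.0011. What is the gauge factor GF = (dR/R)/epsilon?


GF = (dR/R) / epsilon
= 0.0063 / 0.0011
= 5.7273

5.7273


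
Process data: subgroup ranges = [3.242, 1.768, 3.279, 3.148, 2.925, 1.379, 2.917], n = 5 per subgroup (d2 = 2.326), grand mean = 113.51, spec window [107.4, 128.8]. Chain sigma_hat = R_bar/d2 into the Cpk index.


R_bar = (3.242 + 1.768 + 3.279 + 3.148 + 2.925 + 1.379 + 2.917) / 7 = 2.6654286
sigma = R_bar / d2 = 2.6654286 / 2.326 = 1.145928
Cp = (USL - LSL)/(6*sigma) = (128.8 - 107.4)/(6*1.145928) = 3.1125
Cpu = (128.8 - 113.51)/(3*1.145928) = 4.4476
Cpl = (113.51 - 107.4)/(3*1.145928) = 1.7773
Cpk = min(Cpu, Cpl) = 1.7773

1.7773


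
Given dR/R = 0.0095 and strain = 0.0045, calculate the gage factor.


GF = (dR/R) / epsilon
= 0.0095 / 0.0045
= 2.1111

2.1111


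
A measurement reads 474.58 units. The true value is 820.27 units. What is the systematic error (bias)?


Systematic error = measured - true
= 474.58 - 820.27
= -345.6900

-345.6900


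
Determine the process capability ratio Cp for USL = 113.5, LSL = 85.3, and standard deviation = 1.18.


Cp = (USL - LSL) / (6 * sigma)
= (113.5 - 85.3) / (6 * 1.18)
= 28.2000 / 7.0800
= 3.9831

3.9831


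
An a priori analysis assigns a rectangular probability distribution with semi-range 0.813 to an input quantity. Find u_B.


u_B = half_width / sqrt(3)
u_B = 0.813 / 1.7320508
u_B = 0.4694

0.4694


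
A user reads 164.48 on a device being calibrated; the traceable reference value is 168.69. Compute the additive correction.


Correction = standard - reading
= 168.69 - 164.48
= 4.2100

4.2100


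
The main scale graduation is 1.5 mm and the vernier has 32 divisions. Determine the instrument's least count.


LC = MSD / n_div
= 1.5 / 32
= 0.0469

0.0469


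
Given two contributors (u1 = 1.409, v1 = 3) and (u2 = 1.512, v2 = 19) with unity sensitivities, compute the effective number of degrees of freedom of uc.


uc = sqrt(u1^2 + u2^2) = sqrt(1.409^2 + 1.512^2) = 2.0667426
v_eff = uc^4 / (u1^4/v1 + u2^4/v2)
= 2.0667426^4 / (1.409^4/3 + 1.512^4/19)
= 18.245071 / 1.5888568
v_eff = 11.4831

11.4831


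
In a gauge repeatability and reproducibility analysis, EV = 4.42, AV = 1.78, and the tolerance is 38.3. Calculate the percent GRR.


GRR = sqrt(EV^2 + AV^2) = sqrt(4.42^2 + 1.78^2) = 4.7649554
%GRR = GRR / tol * 100 = 4.7649554 / 38.3 * 100
%GRR = 12.4411

12.4411


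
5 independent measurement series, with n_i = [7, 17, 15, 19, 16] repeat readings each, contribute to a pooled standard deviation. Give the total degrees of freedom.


nu = sum_i (n_i - 1)
nu = ((7 - 1) + (17 - 1) + (15 - 1) + (19 - 1) + (16 - 1))
nu = 6 + 16 + 14 + 18 + 15
nu = 69

69


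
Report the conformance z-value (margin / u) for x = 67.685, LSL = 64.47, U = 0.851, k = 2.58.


u = U / k = 0.851 / 2.58 = 0.32984496
margin = |LSL - x| = |64.47 - 67.685| = 3.215
z = margin / u = 3.215 / 0.32984496
z = 9.7470

9.7470


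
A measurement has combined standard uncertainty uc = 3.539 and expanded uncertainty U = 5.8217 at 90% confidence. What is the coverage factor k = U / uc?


k = U / uc
k = 5.8217 / 3.539
k = 1.645

1.645


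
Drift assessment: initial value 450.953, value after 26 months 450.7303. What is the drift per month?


rate = (v2 - v1) / months
= (450.7303 - 450.953) / 26
= -0.2227 / 26
= -0.0086

-0.0086


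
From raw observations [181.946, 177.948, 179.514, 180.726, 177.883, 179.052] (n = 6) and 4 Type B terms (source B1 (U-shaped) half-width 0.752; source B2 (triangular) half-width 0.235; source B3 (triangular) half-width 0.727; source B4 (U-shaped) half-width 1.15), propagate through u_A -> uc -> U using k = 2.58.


mean = (181.946 + 177.948 + 179.514 + 180.726 + 177.883 + 179.052) / 6 = 179.5115
s = sqrt(sum((x - mean)^2)/(n-1)) = 1.5943332
u_A = s / sqrt(n) = 1.5943332 / sqrt(6) = 0.6508838
u_B1 = 0.752 / sqrt(2) = 0.5317443
u_B2 = 0.235 / sqrt(6) = 0.095938348
u_B3 = 0.727 / sqrt(6) = 0.29679651
u_B4 = 1.15 / sqrt(2) = 0.8131728
uc = sqrt(0.6508838^2 + 0.5317443^2 + 0.095938348^2 + 0.29679651^2 + 0.8131728^2) = 1.2103487
U = k * uc = 2.58 * 1.2103487
U = 3.1227

3.1227


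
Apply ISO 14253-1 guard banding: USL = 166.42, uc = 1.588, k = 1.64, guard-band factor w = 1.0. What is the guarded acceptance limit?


U = k * uc = 1.64 * 1.588 = 2.60432
guard band g = w * U = 1.0 * 2.60432 = 2.60432
AL = USL - g = 166.42 - 2.60432
AL = 163.8157

163.8157


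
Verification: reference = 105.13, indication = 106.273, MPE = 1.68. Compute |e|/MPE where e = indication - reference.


e = indication - reference = 106.273 - 105.13 = 1.1430
|e| = 1.1430
ratio = |e| / MPE = 1.1430 / 1.68
ratio = 0.6804

0.6804


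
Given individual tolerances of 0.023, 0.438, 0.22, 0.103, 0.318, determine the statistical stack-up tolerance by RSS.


RSS = sqrt(0.023^2 + 0.438^2 + 0.22^2 + 0.103^2 + 0.318^2)
= sqrt(0.352506)
= 0.5937

0.5937


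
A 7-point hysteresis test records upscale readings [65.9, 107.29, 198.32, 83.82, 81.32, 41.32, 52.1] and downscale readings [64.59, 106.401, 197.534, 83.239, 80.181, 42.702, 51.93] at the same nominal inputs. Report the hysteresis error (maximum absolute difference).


|65.9 - 64.59| = 1.3100
|107.29 - 106.401| = 0.8890
|198.32 - 197.534| = 0.7860
|83.82 - 83.239| = 0.5810
|81.32 - 80.181| = 1.1390
|41.32 - 42.702| = 1.3820
|52.1 - 51.93| = 0.1700
hysteresis = max(diffs) = 1.3820

1.3820


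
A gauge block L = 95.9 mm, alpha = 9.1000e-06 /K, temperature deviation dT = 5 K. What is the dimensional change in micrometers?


dL = L * alpha * dT
= 95.9 * 9.1000e-06 * 5
= 0.0043634 mm
dL_um = 0.0043634 * 1000 = 4.3634 um

4.3634


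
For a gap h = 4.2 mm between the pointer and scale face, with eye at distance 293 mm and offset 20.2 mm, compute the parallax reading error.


error = h * offset / d
= 4.2 * 20.2 / 293
= 0.2896

0.2896


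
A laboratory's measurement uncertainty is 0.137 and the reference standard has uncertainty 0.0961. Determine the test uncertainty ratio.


TUR = u_lab / u_ref
= 0.137 / 0.0961
= 1.4256

1.4256


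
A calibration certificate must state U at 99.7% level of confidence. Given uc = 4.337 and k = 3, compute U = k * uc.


U = k * uc
U = 3 * 4.337
U = 13.0110

13.0110


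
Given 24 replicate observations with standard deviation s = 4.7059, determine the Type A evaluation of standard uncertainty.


u_A = s / sqrt(n)
u_A = 4.7059 / sqrt(24)
u_A = 4.7059 / 4.8989795
u_A = 0.9606

0.9606


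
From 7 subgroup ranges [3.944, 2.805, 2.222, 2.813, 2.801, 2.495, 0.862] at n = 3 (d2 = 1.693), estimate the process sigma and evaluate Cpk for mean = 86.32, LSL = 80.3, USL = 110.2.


R_bar = (3.944 + 2.805 + 2.222 + 2.813 + 2.801 + 2.495 + 0.862) / 7 = 2.5631429
sigma = R_bar / d2 = 2.5631429 / 1.693 = 1.5139651
Cp = (USL - LSL)/(6*sigma) = (110.2 - 80.3)/(6*1.5139651) = 3.2916
Cpu = (110.2 - 86.32)/(3*1.5139651) = 5.2577
Cpl = (86.32 - 80.3)/(3*1.5139651) = 1.3254
Cpk = min(Cpu, Cpl) = 1.3254

1.3254


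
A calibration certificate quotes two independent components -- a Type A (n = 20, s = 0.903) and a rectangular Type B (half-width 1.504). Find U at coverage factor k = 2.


u_A = s / sqrt(n) = 0.903 / sqrt(20) = 0.20191694
u_B = half_width / sqrt(3) = 1.504 / sqrt(3) = 0.8683348
uc = sqrt(u_A^2 + u_B^2) = sqrt(0.20191694^2 + 0.8683348^2) = 0.89150198
U = k * uc = 2 * 0.89150198
U = 1.7830

1.7830


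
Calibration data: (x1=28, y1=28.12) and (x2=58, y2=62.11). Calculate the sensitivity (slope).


slope = (y2 - y1) / (x2 - x1)
= (62.11 - 28.12) / (58 - 28)
= 33.9900 / 30
= 1.1330

1.1330


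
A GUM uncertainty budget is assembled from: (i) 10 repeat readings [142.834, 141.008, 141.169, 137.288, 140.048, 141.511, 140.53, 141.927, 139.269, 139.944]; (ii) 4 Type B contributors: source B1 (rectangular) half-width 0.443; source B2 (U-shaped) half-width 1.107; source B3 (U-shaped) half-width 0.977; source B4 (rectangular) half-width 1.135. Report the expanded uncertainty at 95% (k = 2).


mean = (142.834 + 141.008 + 141.169 + 137.288 + 140.048 + 141.511 + 140.53 + 141.927 + 139.269 + 139.944) / 10 = 140.5528
s = sqrt(sum((x - mean)^2)/(n-1)) = 1.5466953
u_A = s / sqrt(n) = 1.5466953 / sqrt(10) = 0.489108
u_B1 = 0.443 / sqrt(3) = 0.25576617
u_B2 = 1.107 / sqrt(2) = 0.78276721
u_B3 = 0.977 / sqrt(2) = 0.69084333
u_B4 = 1.135 / sqrt(3) = 0.65529256
uc = sqrt(0.489108^2 + 0.25576617^2 + 0.78276721^2 + 0.69084333^2 + 0.65529256^2) = 1.3505704
U = k * uc = 2 * 1.3505704
U = 2.7011

2.7011


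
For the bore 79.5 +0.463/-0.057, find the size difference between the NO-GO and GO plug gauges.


GO = nominal - lower_tol (smallest hole = maximum material condition)
GO = 79.5 - 0.057 = 79.443
NO-GO = nominal + upper_tol (largest hole = least material condition)
NO-GO = 79.5 + 0.463 = 79.963
spread = NO-GO - GO = 79.963 - 79.443 = 0.5200

0.5200


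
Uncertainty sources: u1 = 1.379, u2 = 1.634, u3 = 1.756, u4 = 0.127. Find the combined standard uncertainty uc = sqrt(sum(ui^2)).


uc = sqrt(1.379^2 + 1.634^2 + 1.756^2 + 0.127^2)
uc = sqrt(7.671262)
uc = 2.7697

2.7697


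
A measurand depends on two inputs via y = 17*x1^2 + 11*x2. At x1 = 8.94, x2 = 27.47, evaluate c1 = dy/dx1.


y = 17*x1^2 + 11*x2
dy/dx1 = 2*17*x1
Evaluate at x1 = 8.94: c1 = 34 * 8.94
c1 = 303.9600

303.9600


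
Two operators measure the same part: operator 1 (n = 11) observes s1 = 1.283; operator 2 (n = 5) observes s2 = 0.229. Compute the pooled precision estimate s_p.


s_p = sqrt(((n1-1)*s1^2 + (n2-1)*s2^2) / (n1+n2-2))
numerator = (11-1)*1.283^2 + (5-1)*0.229^2 = 16.46089 + 0.209764 = 16.670654
denominator = 11 + 5 - 2 = 14
s_p^2 = 16.670654 / 14 = 1.190761
s_p = sqrt(1.190761) = 1.0912

1.0912


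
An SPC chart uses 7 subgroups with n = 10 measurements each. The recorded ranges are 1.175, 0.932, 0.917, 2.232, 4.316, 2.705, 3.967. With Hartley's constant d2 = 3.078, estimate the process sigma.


R_bar = (1.175 + 0.932 + 0.917 + 2.232 + 4.316 + 2.705 + 3.967) / 7
R_bar = 16.244 / 7 = 2.3205714
sigma_hat = R_bar / d2 = 2.3205714 / 3.078 = 0.7539

0.7539


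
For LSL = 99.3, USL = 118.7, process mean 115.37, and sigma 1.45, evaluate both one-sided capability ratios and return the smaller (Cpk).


Cpu = (USL - mean) / (3*sigma) = (118.7 - 115.37) / (3*1.45) = 0.7655
Cpl = (mean - LSL) / (3*sigma) = (115.37 - 99.3) / (3*1.45) = 3.6943
Cpk = min(Cpu, Cpl) = 0.7655

0.7655


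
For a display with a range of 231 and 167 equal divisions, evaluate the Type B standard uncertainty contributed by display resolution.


resolution = range / divisions
resolution = 231 / 167 = 1.3832335
u_res = resolution / (2*sqrt(3))
u_res = 1.3832335 / 3.4641016
u_res = 0.3993

0.3993


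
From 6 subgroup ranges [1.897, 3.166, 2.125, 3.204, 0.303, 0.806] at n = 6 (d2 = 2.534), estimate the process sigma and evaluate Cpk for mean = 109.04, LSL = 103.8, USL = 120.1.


R_bar = (1.897 + 3.166 + 2.125 + 3.204 + 0.303 + 0.806) / 6 = 1.9168333
sigma = R_bar / d2 = 1.9168333 / 2.534 = 0.75644566
Cp = (USL - LSL)/(6*sigma) = (120.1 - 103.8)/(6*0.75644566) = 3.5914
Cpu = (120.1 - 109.04)/(3*0.75644566) = 4.8737
Cpl = (109.04 - 103.8)/(3*0.75644566) = 2.3090
Cpk = min(Cpu, Cpl) = 2.3090

2.3090


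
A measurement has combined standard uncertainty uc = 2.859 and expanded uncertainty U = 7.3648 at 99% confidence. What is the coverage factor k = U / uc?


k = U / uc
k = 7.3648 / 2.859
k = 2.576

2.576


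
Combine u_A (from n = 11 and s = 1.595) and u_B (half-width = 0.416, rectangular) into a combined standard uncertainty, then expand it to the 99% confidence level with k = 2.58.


u_A = s / sqrt(n) = 1.595 / sqrt(11) = 0.48091059
u_B = half_width / sqrt(3) = 0.416 / sqrt(3) = 0.24017771
uc = sqrt(u_A^2 + u_B^2) = sqrt(0.48091059^2 + 0.24017771^2) = 0.5375503
U = k * uc = 2.58 * 0.5375503
U = 1.3869

1.3869


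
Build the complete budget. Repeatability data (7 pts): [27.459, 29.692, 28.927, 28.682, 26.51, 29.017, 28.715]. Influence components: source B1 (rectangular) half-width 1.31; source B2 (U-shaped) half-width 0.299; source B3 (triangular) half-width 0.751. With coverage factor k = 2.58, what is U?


mean = (27.459 + 29.692 + 28.927 + 28.682 + 26.51 + 29.017 + 28.715) / 7 = 28.42885714
s = sqrt(sum((x - mean)^2)/(n-1)) = 1.0768924
u_A = s / sqrt(n) = 1.0768924 / sqrt(7) = 0.40702707
u_B1 = 1.31 / sqrt(3) = 0.75632885
u_B2 = 0.299 / sqrt(2) = 0.21142493
u_B3 = 0.751 / sqrt(6) = 0.30659447
uc = sqrt(0.40702707^2 + 0.75632885^2 + 0.21142493^2 + 0.30659447^2) = 0.93616507
U = k * uc = 2.58 * 0.93616507
U = 2.4153

2.4153


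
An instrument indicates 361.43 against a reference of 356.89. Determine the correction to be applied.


Correction = standard - reading
= 356.89 - 361.43
= -4.5400

-4.5400


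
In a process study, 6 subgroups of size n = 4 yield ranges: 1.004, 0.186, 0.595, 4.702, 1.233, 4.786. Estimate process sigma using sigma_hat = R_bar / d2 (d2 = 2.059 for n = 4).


R_bar = (1.004 + 0.186 + 0.595 + 4.702 + 1.233 + 4.786) / 6
R_bar = 12.506 / 6 = 2.0843333
sigma_hat = R_bar / d2 = 2.0843333 / 2.059 = 1.0123

1.0123


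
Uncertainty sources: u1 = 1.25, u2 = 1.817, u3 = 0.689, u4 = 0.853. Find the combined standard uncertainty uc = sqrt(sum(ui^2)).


uc = sqrt(1.25^2 + 1.817^2 + 0.689^2 + 0.853^2)
uc = sqrt(6.066319)
uc = 2.4630

2.4630


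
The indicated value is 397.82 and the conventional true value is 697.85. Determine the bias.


Systematic error = measured - true
= 397.82 - 697.85
= -300.0300

-300.0300


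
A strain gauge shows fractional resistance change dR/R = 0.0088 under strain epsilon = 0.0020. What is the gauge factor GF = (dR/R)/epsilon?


GF = (dR/R) / epsilon
= 0.0088 / 0.0020
= 4.4000

4.4000


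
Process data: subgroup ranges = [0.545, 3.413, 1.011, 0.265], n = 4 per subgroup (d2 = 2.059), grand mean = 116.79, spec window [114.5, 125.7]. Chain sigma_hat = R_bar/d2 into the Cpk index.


R_bar = (0.545 + 3.413 + 1.011 + 0.265) / 4 = 1.3085
sigma = R_bar / d2 = 1.3085 / 2.059 = 0.63550267
Cp = (USL - LSL)/(6*sigma) = (125.7 - 114.5)/(6*0.63550267) = 2.9373
Cpu = (125.7 - 116.79)/(3*0.63550267) = 4.6735
Cpl = (116.79 - 114.5)/(3*0.63550267) = 1.2011
Cpk = min(Cpu, Cpl) = 1.2011

1.2011


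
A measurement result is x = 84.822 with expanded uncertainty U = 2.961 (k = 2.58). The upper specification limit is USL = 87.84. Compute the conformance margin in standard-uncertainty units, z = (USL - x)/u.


u = U / k = 2.961 / 2.58 = 1.1476744
margin = |USL - x| = |87.84 - 84.822| = 3.018
z = margin / u = 3.018 / 1.1476744
z = 2.6297

2.6297


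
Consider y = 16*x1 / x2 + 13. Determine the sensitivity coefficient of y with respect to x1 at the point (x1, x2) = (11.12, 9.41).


y = 16*x1 / x2 + 13
dy/dx1 = 16/x2
Evaluate at x2 = 9.41: c1 = 16 / 9.41
c1 = 1.7003

1.7003


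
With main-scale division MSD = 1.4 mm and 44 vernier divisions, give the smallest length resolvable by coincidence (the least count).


LC = MSD / n_div
= 1.4 / 44
= 0.0318

0.0318


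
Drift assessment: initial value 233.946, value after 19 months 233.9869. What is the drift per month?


rate = (v2 - v1) / months
= (233.9869 - 233.946) / 19
= 0.0409 / 19
= 0.0022

0.0022


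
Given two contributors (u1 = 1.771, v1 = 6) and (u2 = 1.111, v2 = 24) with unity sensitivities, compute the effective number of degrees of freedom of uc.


uc = sqrt(u1^2 + u2^2) = sqrt(1.771^2 + 1.111^2) = 2.0906367
v_eff = uc^4 / (u1^4/v1 + u2^4/v2)
= 2.0906367^4 / (1.771^4/6 + 1.111^4/24)
= 19.103559 / 1.7030249
v_eff = 11.2174

11.2174


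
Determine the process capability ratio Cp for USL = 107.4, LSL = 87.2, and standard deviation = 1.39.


Cp = (USL - LSL) / (6 * sigma)
= (107.4 - 87.2) / (6 * 1.39)
= 20.2000 / 8.3400
= 2.4221

2.4221


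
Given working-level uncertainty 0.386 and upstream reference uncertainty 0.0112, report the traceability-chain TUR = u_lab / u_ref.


TUR = u_lab / u_ref
= 0.386 / 0.0112
= 34.4643

34.4643


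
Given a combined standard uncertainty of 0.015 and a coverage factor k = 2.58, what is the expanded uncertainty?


U = k * uc
U = 2.58 * 0.015
U = 0.0387

0.0387


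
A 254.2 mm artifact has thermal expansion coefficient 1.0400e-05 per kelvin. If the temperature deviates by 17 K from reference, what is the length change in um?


dL = L * alpha * dT
= 254.2 * 1.0400e-05 * 17
= 0.0449426 mm
dL_um = 0.0449426 * 1000 = 44.9426 um

44.9426


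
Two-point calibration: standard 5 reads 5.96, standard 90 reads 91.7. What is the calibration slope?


slope = (y2 - y1) / (x2 - x1)
= (91.7 - 5.96) / (90 - 5)
= 85.7400 / 85
= 1.0087

1.0087


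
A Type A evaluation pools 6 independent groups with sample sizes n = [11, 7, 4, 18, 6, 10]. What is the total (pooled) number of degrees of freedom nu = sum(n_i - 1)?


nu = sum_i (n_i - 1)
nu = ((11 - 1) + (7 - 1) + (4 - 1) + (18 - 1) + (6 - 1) + (10 - 1))
nu = 10 + 6 + 3 + 17 + 5 + 9
nu = 50

50


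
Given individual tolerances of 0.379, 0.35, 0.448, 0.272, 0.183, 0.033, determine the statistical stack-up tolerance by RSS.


RSS = sqrt(0.379^2 + 0.35^2 + 0.448^2 + 0.272^2 + 0.183^2 + 0.033^2)
= sqrt(0.575407)
= 0.7586

0.7586


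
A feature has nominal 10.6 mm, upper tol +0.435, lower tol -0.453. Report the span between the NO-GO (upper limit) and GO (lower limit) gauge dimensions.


GO = nominal - lower_tol (smallest hole = maximum material condition)
GO = 10.6 - 0.453 = 10.147
NO-GO = nominal + upper_tol (largest hole = least material condition)
NO-GO = 10.6 + 0.435 = 11.035
spread = NO-GO - GO = 11.035 - 10.147 = 0.8880

0.8880


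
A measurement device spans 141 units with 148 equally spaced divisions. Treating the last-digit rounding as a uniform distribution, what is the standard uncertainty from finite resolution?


resolution = range / divisions
resolution = 141 / 148 = 0.9527027
u_res = resolution / (2*sqrt(3))
u_res = 0.9527027 / 3.4641016
u_res = 0.2750

0.2750


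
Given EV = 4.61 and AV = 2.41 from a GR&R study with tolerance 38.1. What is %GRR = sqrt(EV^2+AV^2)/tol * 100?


GRR = sqrt(EV^2 + AV^2) = sqrt(4.61^2 + 2.41^2) = 5.2019419
%GRR = GRR / tol * 100 = 5.2019419 / 38.1 * 100
%GRR = 13.6534

13.6534


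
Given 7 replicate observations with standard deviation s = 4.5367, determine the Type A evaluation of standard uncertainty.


u_A = s / sqrt(n)
u_A = 4.5367 / sqrt(7)
u_A = 4.5367 / 2.6457513
u_A = 1.7147

1.7147


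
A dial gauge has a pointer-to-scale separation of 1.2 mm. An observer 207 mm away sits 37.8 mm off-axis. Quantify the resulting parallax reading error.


error = h * offset / d
= 1.2 * 37.8 / 207
= 0.2191

0.2191


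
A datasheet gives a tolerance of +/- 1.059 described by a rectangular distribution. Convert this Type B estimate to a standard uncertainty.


u_B = half_width / sqrt(3)
u_B = 1.059 / 1.7320508
u_B = 0.6114

0.6114


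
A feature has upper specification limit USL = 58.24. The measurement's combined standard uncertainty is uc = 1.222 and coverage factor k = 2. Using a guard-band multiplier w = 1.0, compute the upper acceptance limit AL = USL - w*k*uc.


U = k * uc = 2 * 1.222 = 2.444
guard band g = w * U = 1.0 * 2.444 = 2.444
AL = USL - g = 58.24 - 2.444
AL = 55.7960

55.7960


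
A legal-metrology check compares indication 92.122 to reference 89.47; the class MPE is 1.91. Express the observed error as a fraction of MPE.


e = indication - reference = 92.122 - 89.47 = 2.6520
|e| = 2.6520
ratio = |e| / MPE = 2.6520 / 1.91
ratio = 1.3885

1.3885


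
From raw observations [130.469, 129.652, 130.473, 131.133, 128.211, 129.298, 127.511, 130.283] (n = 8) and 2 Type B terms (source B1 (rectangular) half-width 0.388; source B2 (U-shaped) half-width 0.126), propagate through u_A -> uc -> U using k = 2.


mean = (130.469 + 129.652 + 130.473 + 131.133 + 128.211 + 129.298 + 127.511 + 130.283) / 8 = 129.62875
s = sqrt(sum((x - mean)^2)/(n-1)) = 1.2371861
u_A = s / sqrt(n) = 1.2371861 / sqrt(8) = 0.43741134
u_B1 = 0.388 / sqrt(3) = 0.2240119
u_B2 = 0.126 / sqrt(2) = 0.089095454
uc = sqrt(0.43741134^2 + 0.2240119^2 + 0.089095454^2) = 0.49944771
U = k * uc = 2 * 0.49944771
U = 0.9989

0.9989


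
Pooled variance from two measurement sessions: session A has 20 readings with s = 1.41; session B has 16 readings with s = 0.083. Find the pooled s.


s_p = sqrt(((n1-1)*s1^2 + (n2-1)*s2^2) / (n1+n2-2))
numerator = (20-1)*1.41^2 + (16-1)*0.083^2 = 37.7739 + 0.103335 = 37.877235
denominator = 20 + 16 - 2 = 34
s_p^2 = 37.877235 / 34 = 1.1140363
s_p = sqrt(1.1140363) = 1.0555

1.0555


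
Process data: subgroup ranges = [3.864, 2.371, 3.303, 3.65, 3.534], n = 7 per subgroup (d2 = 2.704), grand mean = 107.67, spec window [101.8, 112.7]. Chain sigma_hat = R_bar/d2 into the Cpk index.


R_bar = (3.864 + 2.371 + 3.303 + 3.65 + 3.534) / 5 = 3.3444
sigma = R_bar / d2 = 3.3444 / 2.704 = 1.2368343
Cp = (USL - LSL)/(6*sigma) = (112.7 - 101.8)/(6*1.2368343) = 1.4688
Cpu = (112.7 - 107.67)/(3*1.2368343) = 1.3556
Cpl = (107.67 - 101.8)/(3*1.2368343) = 1.5820
Cpk = min(Cpu, Cpl) = 1.3556

1.3556


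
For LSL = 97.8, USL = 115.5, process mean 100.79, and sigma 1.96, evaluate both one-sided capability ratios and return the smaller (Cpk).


Cpu = (USL - mean) / (3*sigma) = (115.5 - 100.79) / (3*1.96) = 2.5017
Cpl = (mean - LSL) / (3*sigma) = (100.79 - 97.8) / (3*1.96) = 0.5085
Cpk = min(Cpu, Cpl) = 0.5085

0.5085


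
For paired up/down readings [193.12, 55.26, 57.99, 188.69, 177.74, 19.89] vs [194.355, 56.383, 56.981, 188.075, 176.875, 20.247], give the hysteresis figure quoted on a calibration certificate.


|193.12 - 194.355| = 1.2350
|55.26 - 56.383| = 1.1230
|57.99 - 56.981| = 1.0090
|188.69 - 188.075| = 0.6150
|177.74 - 176.875| = 0.8650
|19.89 - 20.247| = 0.3570
hysteresis = max(diffs) = 1.2350

1.2350


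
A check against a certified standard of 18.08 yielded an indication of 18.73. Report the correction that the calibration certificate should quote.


Correction = standard - reading
= 18.08 - 18.73
= -0.6500

-0.6500


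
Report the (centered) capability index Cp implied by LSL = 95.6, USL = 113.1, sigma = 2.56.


Cp = (USL - LSL) / (6 * sigma)
= (113.1 - 95.6) / (6 * 2.56)
= 17.5000 / 15.3600
= 1.1393

1.1393


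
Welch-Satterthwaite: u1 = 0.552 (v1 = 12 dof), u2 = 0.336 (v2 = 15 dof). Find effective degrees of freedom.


uc = sqrt(u1^2 + u2^2) = sqrt(0.552^2 + 0.336^2) = 0.64621978
v_eff = uc^4 / (u1^4/v1 + u2^4/v2)
= 0.64621978^4 / (0.552^4/12 + 0.336^4/15)
= 0.17438976 / 0.0085867444
v_eff = 20.3092

20.3092


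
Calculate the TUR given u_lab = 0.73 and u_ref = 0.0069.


TUR = u_lab / u_ref
= 0.73 / 0.0069
= 105.7971

105.7971


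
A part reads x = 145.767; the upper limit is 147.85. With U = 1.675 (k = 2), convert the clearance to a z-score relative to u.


u = U / k = 1.675 / 2 = 0.8375
margin = |USL - x| = |147.85 - 145.767| = 2.083
z = margin / u = 2.083 / 0.8375
z = 2.4872

2.4872


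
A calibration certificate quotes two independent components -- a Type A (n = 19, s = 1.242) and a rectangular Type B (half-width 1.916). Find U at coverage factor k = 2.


u_A = s / sqrt(n) = 1.242 / sqrt(19) = 0.28493434
u_B = half_width / sqrt(3) = 1.916 / sqrt(3) = 1.1062031
uc = sqrt(u_A^2 + u_B^2) = sqrt(0.28493434^2 + 1.1062031^2) = 1.1423103
U = k * uc = 2 * 1.1423103
U = 2.2846

2.2846


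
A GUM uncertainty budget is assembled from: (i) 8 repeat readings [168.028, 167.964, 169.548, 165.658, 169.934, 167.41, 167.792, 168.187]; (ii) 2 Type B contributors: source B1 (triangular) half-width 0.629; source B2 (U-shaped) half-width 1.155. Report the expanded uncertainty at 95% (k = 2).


mean = (168.028 + 167.964 + 169.548 + 165.658 + 169.934 + 167.41 + 167.792 + 168.187) / 8 = 168.065125
s = sqrt(sum((x - mean)^2)/(n-1)) = 1.3101857
u_A = s / sqrt(n) = 1.3101857 / sqrt(8) = 0.4632206
u_B1 = 0.629 / sqrt(6) = 0.25678817
u_B2 = 1.155 / sqrt(2) = 0.81670833
uc = sqrt(0.4632206^2 + 0.25678817^2 + 0.81670833^2) = 0.97340946
U = k * uc = 2 * 0.97340946
U = 1.9468

1.9468


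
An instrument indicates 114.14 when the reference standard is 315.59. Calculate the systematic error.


Systematic error = measured - true
= 114.14 - 315.59
= -201.4500

-201.4500


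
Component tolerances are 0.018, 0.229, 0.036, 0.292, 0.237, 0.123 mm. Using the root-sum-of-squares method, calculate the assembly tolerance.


RSS = sqrt(0.018^2 + 0.229^2 + 0.036^2 + 0.292^2 + 0.237^2 + 0.123^2)
= sqrt(0.210623)
= 0.4589

0.4589


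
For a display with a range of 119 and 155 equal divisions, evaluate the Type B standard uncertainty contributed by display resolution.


resolution = range / divisions
resolution = 119 / 155 = 0.76774194
u_res = resolution / (2*sqrt(3))
u_res = 0.76774194 / 3.4641016
u_res = 0.2216

0.2216


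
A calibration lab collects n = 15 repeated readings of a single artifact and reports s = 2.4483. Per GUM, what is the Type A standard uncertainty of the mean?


u_A = s / sqrt(n)
u_A = 2.4483 / sqrt(15)
u_A = 2.4483 / 3.8729833
u_A = 0.6321

0.6321


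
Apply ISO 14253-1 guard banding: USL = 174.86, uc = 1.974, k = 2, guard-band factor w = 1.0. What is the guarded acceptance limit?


U = k * uc = 2 * 1.974 = 3.948
guard band g = w * U = 1.0 * 3.948 = 3.948
AL = USL - g = 174.86 - 3.948
AL = 170.9120

170.9120


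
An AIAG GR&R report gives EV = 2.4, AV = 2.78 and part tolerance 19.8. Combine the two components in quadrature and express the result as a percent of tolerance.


GRR = sqrt(EV^2 + AV^2) = sqrt(2.4^2 + 2.78^2) = 3.6726557
%GRR = GRR / tol * 100 = 3.6726557 / 19.8 * 100
%GRR = 18.5488

18.5488


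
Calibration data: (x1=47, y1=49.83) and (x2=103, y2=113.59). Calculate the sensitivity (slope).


slope = (y2 - y1) / (x2 - x1)
= (113.59 - 49.83) / (103 - 47)
= 63.7600 / 56
= 1.1386

1.1386


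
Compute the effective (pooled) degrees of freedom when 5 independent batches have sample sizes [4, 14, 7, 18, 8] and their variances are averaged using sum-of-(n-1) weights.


nu = sum_i (n_i - 1)
nu = ((4 - 1) + (14 - 1) + (7 - 1) + (18 - 1) + (8 - 1))
nu = 3 + 13 + 6 + 17 + 7
nu = 46

46


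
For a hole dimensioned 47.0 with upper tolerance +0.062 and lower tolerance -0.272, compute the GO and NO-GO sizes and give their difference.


GO = nominal - lower_tol (smallest hole = maximum material condition)
GO = 47.0 - 0.272 = 46.728
NO-GO = nominal + upper_tol (largest hole = least material condition)
NO-GO = 47.0 + 0.062 = 47.062
spread = NO-GO - GO = 47.062 - 46.728 = 0.3340

0.3340


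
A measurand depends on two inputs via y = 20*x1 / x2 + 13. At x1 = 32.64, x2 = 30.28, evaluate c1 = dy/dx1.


y = 20*x1 / x2 + 13
dy/dx1 = 20/x2
Evaluate at x2 = 30.28: c1 = 20 / 30.28
c1 = 0.6605

0.6605


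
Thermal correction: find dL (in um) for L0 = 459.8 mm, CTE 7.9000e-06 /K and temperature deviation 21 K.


dL = L * alpha * dT
= 459.8 * 7.9000e-06 * 21
= 0.0762808 mm
dL_um = 0.0762808 * 1000 = 76.2808 um

76.2808


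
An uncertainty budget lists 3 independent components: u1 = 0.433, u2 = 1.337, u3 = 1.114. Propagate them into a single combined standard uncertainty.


uc = sqrt(0.433^2 + 1.337^2 + 1.114^2)
uc = sqrt(3.216054)
uc = 1.7933

1.7933


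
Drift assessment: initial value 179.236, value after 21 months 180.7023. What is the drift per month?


rate = (v2 - v1) / months
= (180.7023 - 179.236) / 21
= 1.4663 / 21
= 0.0698

0.0698


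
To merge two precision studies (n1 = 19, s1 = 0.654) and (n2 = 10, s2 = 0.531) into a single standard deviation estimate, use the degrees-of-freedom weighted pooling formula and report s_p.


s_p = sqrt(((n1-1)*s1^2 + (n2-1)*s2^2) / (n1+n2-2))
numerator = (19-1)*0.654^2 + (10-1)*0.531^2 = 7.698888 + 2.537649 = 10.236537
denominator = 19 + 10 - 2 = 27
s_p^2 = 10.236537 / 27 = 0.379131
s_p = sqrt(0.379131) = 0.6157

0.6157


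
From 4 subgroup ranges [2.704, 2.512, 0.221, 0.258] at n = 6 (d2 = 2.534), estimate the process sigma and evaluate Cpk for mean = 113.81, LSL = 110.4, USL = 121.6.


R_bar = (2.704 + 2.512 + 0.221 + 0.258) / 4 = 1.42375
sigma = R_bar / d2 = 1.42375 / 2.534 = 0.56185872
Cp = (USL - LSL)/(6*sigma) = (121.6 - 110.4)/(6*0.56185872) = 3.3223
Cpu = (121.6 - 113.81)/(3*0.56185872) = 4.6216
Cpl = (113.81 - 110.4)/(3*0.56185872) = 2.0230
Cpk = min(Cpu, Cpl) = 2.0230

2.0230
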